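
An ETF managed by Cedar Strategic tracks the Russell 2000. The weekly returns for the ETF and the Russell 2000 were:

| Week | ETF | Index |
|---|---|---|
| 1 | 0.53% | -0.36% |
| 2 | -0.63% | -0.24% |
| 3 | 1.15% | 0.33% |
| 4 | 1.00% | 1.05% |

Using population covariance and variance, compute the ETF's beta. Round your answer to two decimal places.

r̄p = 0.5125%,  r̄m = 0.1950%
Cov = Σ(rp − r̄p)(rm − r̄m) / 4 = 0.2475
Var(rm) = Σ(rm − r̄m)² / 4 = 0.3116
β = Cov / Var = 0.2475 / 0.3116 = 0.7943

0.79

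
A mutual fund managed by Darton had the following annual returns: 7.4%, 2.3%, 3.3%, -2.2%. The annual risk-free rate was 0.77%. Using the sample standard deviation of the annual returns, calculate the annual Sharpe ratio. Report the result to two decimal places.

Mean return μ = 10.80 / 4 = 2.7000%
Σ(r − μ)² = (7.4 − 2.7000)² + (2.3 − 2.7000)² + … = 46.6200
sample σ = √(46.6200 / 3) = √15.5400 = 3.9421%
Sharpe = (μ − rf) / σ = (2.7000 − 0.77) / 3.9421 = 1.9300 / 3.9421 = 0.4896

0.49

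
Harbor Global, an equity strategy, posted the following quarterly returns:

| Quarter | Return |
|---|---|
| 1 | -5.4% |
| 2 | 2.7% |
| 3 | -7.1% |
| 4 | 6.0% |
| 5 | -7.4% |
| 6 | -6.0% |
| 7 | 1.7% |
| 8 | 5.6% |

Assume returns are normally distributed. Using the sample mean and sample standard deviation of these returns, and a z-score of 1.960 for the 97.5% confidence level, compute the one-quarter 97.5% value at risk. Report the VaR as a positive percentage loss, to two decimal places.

12.61

μ = (-5.4 + 2.7 − 7.1 + 6 − 7.4 − 6 + 1.7 + 5.6) / 8 = -9.90 / 8 = -1.2375%
Σ(r − μ)² = (-5.4 − (-1.2375))² + (2.7 − (-1.2375))² + (-7.1 − (-1.2375))² + … = 235.6188
sample σ = √(235.6188 / 7) = √33.6598 = 5.8017%
VaR = −(μ − z·σ) = −(-1.2375 − 1.960 × 5.8017) = −(-12.6088) = 12.6088%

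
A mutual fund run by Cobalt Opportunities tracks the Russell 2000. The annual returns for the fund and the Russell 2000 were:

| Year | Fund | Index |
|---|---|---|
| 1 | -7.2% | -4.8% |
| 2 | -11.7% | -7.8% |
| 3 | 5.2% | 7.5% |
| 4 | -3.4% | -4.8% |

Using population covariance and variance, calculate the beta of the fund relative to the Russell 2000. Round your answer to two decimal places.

1.00

r̄p = -4.2750%,  r̄m = -2.4750%
Cov = Σ(rp − r̄p)(rm − r̄m) / 4 = 34.7044
Var(rm) = Σ(rm − r̄m)² / 4 = 34.6669
β = Cov / Var = 34.7044 / 34.6669 = 1.0011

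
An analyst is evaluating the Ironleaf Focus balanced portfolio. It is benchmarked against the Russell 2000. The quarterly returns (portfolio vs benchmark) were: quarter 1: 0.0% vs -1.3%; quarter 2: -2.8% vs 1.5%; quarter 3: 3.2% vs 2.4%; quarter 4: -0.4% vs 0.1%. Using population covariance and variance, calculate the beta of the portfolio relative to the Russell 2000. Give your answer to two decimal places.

r̄p = 0.0000%,  r̄m = 0.6750%
Cov = Σ(rp − r̄p)(rm − r̄m) / 4 = 0.8600
Var(rm) = Σ(rm − r̄m)² / 4 = 1.9719
β = Cov / Var = 0.8600 / 1.9719 = 0.4361

0.44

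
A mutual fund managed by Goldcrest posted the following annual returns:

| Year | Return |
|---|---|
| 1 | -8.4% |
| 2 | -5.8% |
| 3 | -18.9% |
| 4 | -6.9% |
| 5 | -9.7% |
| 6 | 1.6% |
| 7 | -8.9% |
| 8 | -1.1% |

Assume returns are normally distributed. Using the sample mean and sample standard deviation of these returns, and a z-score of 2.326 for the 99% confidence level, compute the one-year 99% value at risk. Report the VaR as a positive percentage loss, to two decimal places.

21.55

Mean return r̄ = -58.10 / 8 = -7.2625%
Σ(r − r̄)² = (-8.4 − (-7.2625))² + (-5.8 − (-7.2625))² + … = 264.1388
sample σ = √(264.1388 / 7) = √37.7341 = 6.1428%
VaR = −(r̄ − z·σ) = −(-7.2625 − 2.326 × 6.1428) = −(-21.5507) = 21.5507%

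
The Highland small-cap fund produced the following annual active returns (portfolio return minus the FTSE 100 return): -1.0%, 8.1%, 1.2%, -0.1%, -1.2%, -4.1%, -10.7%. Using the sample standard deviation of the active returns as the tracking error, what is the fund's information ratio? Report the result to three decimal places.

-0.197

r̄ = (-1 + 8.1 + 1.2 − 0.1 − 1.2 − 4.1 − 10.7) / 7 = -7.80 / 7 = -1.1143%
Σ(r − r̄)² = (-1 − (-1.1143))² + (8.1 − (-1.1143))² + (1.2 − (-1.1143))² + … = 192.1086
sample σ = √(192.1086 / 6) = √32.0181 = 5.6585%
IR = r̄ / tracking error = -1.1143 / 5.6585 = -0.1969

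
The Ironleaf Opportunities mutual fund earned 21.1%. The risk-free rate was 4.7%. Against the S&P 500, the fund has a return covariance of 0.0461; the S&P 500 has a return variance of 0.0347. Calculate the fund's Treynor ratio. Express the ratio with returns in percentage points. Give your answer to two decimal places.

12.34

β = Cov / Var = 0.0461 / 0.0347 = 1.3285
Treynor = (Rp − Rf) / β = (21.1% − 4.7%) / 1.3285 = 16.40 / 1.3285 = 12.3447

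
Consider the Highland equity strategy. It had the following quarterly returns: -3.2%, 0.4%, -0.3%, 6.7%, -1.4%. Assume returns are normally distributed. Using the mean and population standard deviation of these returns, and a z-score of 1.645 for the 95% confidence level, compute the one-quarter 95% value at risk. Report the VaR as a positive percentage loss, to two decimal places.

Mean return μ = 2.20 / 5 = 0.4400%
Population std dev = √[56.3720 / 5] = 3.3577%
VaR = −(μ − z·σ) = −(0.4400 − 1.645 × 3.3577) = −(-5.0834) = 5.0834%

5.08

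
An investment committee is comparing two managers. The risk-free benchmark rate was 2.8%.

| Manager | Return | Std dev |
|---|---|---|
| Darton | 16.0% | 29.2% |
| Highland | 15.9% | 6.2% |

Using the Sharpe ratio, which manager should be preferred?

Highland

Darton: Sharpe ratio = (16.0% − 2.8%) / 29.2% = 0.452
Highland: Sharpe ratio = (15.9% − 2.8%) / 6.2% = 2.113
Highest: Highland (2.113).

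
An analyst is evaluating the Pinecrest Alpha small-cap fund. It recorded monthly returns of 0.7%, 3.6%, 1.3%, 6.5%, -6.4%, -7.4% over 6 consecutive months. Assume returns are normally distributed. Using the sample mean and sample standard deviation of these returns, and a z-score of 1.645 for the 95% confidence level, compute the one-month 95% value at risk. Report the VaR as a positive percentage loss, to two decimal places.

μ = (0.7 + 3.6 + 1.3 + 6.5 − 6.4 − 7.4) / 6 = -0.2833%
Sample std dev = √[152.6283 / 5] = 5.5250%
VaR = −(μ − z·σ) = −(-0.2833 − 1.645 × 5.5250) = −(-9.3719) = 9.3719%

9.37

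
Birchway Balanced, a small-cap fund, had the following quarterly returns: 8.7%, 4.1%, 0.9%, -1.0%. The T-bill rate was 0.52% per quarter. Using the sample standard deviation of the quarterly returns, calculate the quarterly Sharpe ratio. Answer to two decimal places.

0.63

r̄ = (8.7 + 4.1 + 0.9 − 1) / 4 = 12.70 / 4 = 3.1750%
Σ(r − r̄)² = 53.9875; sample σ = √(53.9875/3) = 4.2421%
Sharpe = (r̄ − rf) / σ = (3.1750 − 0.52) / 4.2421 = 2.6550 / 4.2421 = 0.6259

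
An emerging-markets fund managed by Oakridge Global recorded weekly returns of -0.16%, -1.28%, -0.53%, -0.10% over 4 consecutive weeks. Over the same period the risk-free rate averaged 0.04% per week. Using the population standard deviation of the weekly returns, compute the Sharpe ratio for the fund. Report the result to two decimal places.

-1.19

μ = (-0.16 − 1.28 − 0.53 − 0.1) / 4 = -0.5175%
Population σ = √[Σ(r − μ)² / 4] = √[0.8837 / 4] = √0.2209 = 0.4700%
Sharpe = (μ − rf) / σ = (-0.5175 − 0.04) / 0.4700 = -0.5575 / 0.4700 = -1.1862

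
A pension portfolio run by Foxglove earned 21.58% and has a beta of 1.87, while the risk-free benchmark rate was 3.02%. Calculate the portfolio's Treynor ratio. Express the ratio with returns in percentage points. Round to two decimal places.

Treynor = (Rp − Rf) / β = (21.58% − 3.02%) / 1.87 = 18.56 / 1.87 = 9.9251

9.93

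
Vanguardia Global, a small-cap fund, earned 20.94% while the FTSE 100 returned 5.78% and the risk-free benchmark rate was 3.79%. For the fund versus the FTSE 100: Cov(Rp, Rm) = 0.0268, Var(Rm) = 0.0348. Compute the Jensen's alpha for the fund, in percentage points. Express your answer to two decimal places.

β = Cov / Var = 0.0268 / 0.0348 = 0.7701
E[R] = Rf + β(Rm − Rf) = 3.79% + 0.7701 × (5.78% − 3.79%) = 5.3225%
α = Rp − E[R] = 20.94% − 5.3225% = 15.6175

15.62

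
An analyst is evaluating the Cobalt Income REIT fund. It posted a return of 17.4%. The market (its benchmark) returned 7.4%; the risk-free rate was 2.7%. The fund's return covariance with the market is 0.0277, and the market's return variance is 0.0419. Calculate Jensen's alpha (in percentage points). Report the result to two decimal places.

11.59

β = Cov / Var = 0.0277 / 0.0419 = 0.6611
E[R] = Rf + β(Rm − Rf) = 2.7% + 0.6611 × (7.4% − 2.7%) = 5.8072%
α = Rp − E[R] = 17.4% − 5.8072% = 11.5928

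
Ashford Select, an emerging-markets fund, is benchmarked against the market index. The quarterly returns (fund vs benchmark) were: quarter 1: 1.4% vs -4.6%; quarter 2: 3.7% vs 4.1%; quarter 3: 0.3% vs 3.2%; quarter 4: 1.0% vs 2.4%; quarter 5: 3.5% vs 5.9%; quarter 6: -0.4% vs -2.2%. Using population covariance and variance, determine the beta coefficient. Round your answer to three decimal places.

r̄p = 1.5833%,  r̄m = 1.4667%
Cov = Σ(rp − r̄p)(rm − r̄m) / 6 = 3.2811
Var(rm) = Σ(rm − r̄m)² / 6 = 13.4522
β = Cov / Var = 3.2811 / 13.4522 = 0.2439

0.244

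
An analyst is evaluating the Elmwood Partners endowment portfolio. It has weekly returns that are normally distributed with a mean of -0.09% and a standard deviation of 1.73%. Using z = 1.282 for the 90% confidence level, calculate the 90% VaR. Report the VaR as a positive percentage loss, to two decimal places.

VaR (as % loss) = −(μ − z·σ) = −(-0.09% − 1.282 × 1.73%) = −(-2.30786%) = 2.30786%

2.31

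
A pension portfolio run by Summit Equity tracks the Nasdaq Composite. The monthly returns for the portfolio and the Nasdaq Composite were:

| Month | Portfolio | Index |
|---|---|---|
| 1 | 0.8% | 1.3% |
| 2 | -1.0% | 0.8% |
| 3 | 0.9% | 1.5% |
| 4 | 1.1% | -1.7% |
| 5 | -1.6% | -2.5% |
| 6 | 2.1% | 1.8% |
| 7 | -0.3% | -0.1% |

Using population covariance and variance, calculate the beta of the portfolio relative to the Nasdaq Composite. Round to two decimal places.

0.43

r̄p = 0.2857%,  r̄m = 0.1571%
Cov = Σ(rp − r̄p)(rm − r̄m) / 7 = 1.0308
Var(rm) = Σ(rm − r̄m)² / 7 = 2.3996
β = Cov / Var = 1.0308 / 2.3996 = 0.4296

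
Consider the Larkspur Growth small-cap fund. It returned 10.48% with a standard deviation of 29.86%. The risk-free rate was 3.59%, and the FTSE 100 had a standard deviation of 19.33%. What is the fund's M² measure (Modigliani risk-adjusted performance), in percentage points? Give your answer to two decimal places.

Sharpe = (Rp − Rf) / σp = (10.48% − 3.59%) / 29.86% = 0.2307
M² = Rf + Sharpe × σm = 3.59% + 0.2307 × 19.33% = 8.0494%

8.05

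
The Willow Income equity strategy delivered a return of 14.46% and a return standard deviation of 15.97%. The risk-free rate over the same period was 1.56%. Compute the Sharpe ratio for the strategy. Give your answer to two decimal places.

0.81

Sharpe = (Rp − Rf) / σp = (14.46% − 1.56%) / 15.97% = 12.90% / 15.97% = 0.8078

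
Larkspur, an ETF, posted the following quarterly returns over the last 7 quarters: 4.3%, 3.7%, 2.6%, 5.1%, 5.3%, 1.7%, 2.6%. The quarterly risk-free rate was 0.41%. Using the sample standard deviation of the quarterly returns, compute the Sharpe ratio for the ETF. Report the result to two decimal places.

Mean return μ = 25.30 / 7 = 3.6143%
Sample std dev = √[11.2486 / 6] = 1.3692%
Sharpe = (μ − rf) / σ = (3.6143 − 0.41) / 1.3692 = 3.2043 / 1.3692 = 2.3403

2.34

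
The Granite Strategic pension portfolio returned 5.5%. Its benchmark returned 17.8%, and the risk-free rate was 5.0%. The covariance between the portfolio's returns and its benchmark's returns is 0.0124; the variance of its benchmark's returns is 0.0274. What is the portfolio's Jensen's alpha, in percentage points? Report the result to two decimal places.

β = Cov / Var = 0.0124 / 0.0274 = 0.4526
E[R] = Rf + β(Rm − Rf) = 5.0% + 0.4526 × (17.8% − 5.0%) = 10.7933%
α = Rp − E[R] = 5.5% − 10.7933% = -5.2933

-5.29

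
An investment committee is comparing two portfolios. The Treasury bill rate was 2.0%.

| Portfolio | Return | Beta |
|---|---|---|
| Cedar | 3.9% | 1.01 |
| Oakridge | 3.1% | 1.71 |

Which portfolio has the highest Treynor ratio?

Cedar: Treynor = (3.9% − 2.0%) / 1.01 = 1.881
Oakridge: Treynor = (3.1% − 2.0%) / 1.71 = 0.643
Highest: Cedar (1.881).

Cedar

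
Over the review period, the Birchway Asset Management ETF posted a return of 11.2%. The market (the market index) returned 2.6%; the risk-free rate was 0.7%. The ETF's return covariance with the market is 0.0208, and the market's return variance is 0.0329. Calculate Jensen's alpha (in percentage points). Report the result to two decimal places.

9.30

β = Cov / Var = 0.0208 / 0.0329 = 0.6322
E[R] = Rf + β(Rm − Rf) = 0.7% + 0.6322 × (2.6% − 0.7%) = 1.9012%
α = Rp − E[R] = 11.2% − 1.9012% = 9.2988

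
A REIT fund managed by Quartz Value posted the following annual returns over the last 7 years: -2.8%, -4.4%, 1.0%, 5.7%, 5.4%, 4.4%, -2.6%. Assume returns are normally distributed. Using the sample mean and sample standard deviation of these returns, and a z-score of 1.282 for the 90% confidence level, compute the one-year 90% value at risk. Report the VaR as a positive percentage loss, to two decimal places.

Mean return r̄ = 6.70 / 7 = 0.9571%
Σ(r − r̄)² = 109.5571; sample σ = √(109.5571/6) = 4.2731%
VaR = −(r̄ − z·σ) = −(0.9571 − 1.282 × 4.2731) = −(-4.5210) = 4.5210%

4.52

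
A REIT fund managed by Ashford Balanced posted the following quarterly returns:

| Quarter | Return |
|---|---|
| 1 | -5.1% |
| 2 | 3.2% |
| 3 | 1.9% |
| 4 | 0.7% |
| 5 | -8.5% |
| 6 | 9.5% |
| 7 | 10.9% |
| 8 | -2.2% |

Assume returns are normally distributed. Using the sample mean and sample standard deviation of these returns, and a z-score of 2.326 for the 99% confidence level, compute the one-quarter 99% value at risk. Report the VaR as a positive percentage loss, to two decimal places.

Mean return μ = 10.40 / 8 = 1.3000%
Σ(r − μ)² = (-5.1 − 1.3000)² + (3.2 − 1.3000)² + (1.9 − 1.3000)² + … = 312.9800
sample σ = √(312.9800 / 7) = √44.7114 = 6.6867%
VaR = −(μ − z·σ) = −(1.3000 − 2.326 × 6.6867) = −(-14.2533) = 14.2533%

14.25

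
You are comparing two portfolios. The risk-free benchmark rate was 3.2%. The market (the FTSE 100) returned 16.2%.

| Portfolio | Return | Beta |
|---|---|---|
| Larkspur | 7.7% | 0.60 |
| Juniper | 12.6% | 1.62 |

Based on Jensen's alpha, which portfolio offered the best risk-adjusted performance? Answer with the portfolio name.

Larkspur

Larkspur: α = 7.7% − [3.2% + 0.60 × (16.2% − 3.2%)] = -3.300
Juniper: α = 12.6% − [3.2% + 1.62 × (16.2% − 3.2%)] = -11.660
Highest: Larkspur (-3.300).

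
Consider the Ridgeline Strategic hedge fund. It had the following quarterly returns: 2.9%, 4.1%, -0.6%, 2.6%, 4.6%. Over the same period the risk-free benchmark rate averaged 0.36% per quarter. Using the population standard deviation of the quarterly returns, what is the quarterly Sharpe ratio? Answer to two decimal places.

Mean return μ = 13.60 / 5 = 2.7200%
Population std dev = √[16.5080 / 5] = 1.8170%
Sharpe = (μ − rf) / σ = (2.7200 − 0.36) / 1.8170 = 2.3600 / 1.8170 = 1.2988

1.30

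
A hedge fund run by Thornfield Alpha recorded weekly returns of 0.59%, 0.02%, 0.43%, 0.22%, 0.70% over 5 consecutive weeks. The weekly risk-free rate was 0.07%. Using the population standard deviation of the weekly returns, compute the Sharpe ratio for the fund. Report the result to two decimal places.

r̄ = (0.59 + 0.02 + 0.43 + 0.22 + 0.7) / 5 = 0.3920%
Population σ = √[Σ(r − r̄)² / 5] = √[0.3035 / 5] = √0.0607 = 0.2464%
Sharpe = (r̄ − rf) / σ = (0.3920 − 0.07) / 0.2464 = 0.3220 / 0.2464 = 1.3068

1.31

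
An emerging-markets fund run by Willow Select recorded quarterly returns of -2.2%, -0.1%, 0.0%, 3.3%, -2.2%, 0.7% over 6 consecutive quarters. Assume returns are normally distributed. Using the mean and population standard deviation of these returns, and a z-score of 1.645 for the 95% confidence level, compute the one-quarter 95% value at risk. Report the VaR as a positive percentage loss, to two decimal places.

Mean return r̄ = -0.50 / 6 = -0.0833%
Σ(r − r̄)² = (-2.2 − (-0.0833))² + (-0.1 − (-0.0833))² + … = 21.0283
σ = √[21.0283 / 6] = 1.8721%
VaR = −(r̄ − z·σ) = −(-0.0833 − 1.645 × 1.8721) = −(-3.1629) = 3.1629%

3.16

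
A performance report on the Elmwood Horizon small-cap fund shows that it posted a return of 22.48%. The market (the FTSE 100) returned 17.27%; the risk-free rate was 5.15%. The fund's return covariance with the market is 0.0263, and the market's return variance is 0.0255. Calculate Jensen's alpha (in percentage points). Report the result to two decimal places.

β = Cov / Var = 0.0263 / 0.0255 = 1.0314
E[R] = Rf + β(Rm − Rf) = 5.15% + 1.0314 × (17.27% − 5.15%) = 17.6506%
α = Rp − E[R] = 22.48% − 17.6506% = 4.8294

4.83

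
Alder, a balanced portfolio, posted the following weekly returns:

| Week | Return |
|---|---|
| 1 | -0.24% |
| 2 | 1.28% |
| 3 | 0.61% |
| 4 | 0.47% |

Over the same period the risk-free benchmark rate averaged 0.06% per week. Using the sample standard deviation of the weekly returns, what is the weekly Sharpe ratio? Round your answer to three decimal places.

0.754

Mean return μ = 2.120 / 4 = 0.5300%
Σ(r − μ)² = (-0.24 − 0.5300)² + (1.28 − 0.5300)² + … = 1.1654
σ = √[1.1654 / 3] = 0.6233%
Sharpe = (μ − rf) / σ = (0.5300 − 0.06) / 0.6233 = 0.4700 / 0.6233 = 0.7541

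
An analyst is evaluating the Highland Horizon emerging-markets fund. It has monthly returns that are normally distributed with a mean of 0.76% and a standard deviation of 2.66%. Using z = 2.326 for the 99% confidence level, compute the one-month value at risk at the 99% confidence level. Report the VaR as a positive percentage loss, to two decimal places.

5.43

VaR (as % loss) = −(μ − z·σ) = −(0.76% − 2.326 × 2.66%) = −(-5.42716%) = 5.42716%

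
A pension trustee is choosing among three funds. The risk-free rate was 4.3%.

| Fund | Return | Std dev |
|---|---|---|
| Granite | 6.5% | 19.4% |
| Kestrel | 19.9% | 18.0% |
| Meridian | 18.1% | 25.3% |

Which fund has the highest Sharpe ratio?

Granite: Sharpe ratio = (6.5% − 4.3%) / 19.4% = 0.113
Kestrel: Sharpe ratio = (19.9% − 4.3%) / 18.0% = 0.867
Meridian: Sharpe ratio = (18.1% − 4.3%) / 25.3% = 0.545
Highest: Kestrel (0.867).

Kestrel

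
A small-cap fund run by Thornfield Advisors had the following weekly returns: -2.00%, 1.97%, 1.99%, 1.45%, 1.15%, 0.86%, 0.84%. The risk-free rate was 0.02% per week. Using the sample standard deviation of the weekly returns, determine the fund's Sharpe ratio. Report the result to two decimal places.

0.64

Mean return μ = 6.260 / 7 = 0.8943%
Σ(r − μ)² = (-2 − 0.8943)² + (1.97 − 0.8943)² + … = 11.1130
sample σ = √(11.1130 / 6) = √1.8522 = 1.3610%
Sharpe = (μ − rf) / σ = (0.8943 − 0.02) / 1.3610 = 0.8743 / 1.3610 = 0.6424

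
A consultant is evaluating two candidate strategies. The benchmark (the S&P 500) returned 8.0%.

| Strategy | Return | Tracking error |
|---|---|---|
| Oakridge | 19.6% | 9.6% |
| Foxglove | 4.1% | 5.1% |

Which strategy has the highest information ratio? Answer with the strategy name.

Oakridge: IR = (19.6% − 8.0%) / 9.6% = 1.208
Foxglove: IR = (4.1% − 8.0%) / 5.1% = -0.765
Highest: Oakridge (1.208).

Oakridge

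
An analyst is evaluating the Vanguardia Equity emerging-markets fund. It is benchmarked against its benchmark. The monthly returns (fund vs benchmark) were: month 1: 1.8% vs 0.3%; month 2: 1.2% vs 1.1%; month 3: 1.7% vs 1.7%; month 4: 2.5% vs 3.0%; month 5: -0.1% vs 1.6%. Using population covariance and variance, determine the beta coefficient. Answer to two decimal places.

r̄p = 1.4200%,  r̄m = 1.5400%
Cov = Σ(rp − r̄p)(rm − r̄m) / 5 = 0.2312
Var(rm) = Σ(rm − r̄m)² / 5 = 0.7784
β = Cov / Var = 0.2312 / 0.7784 = 0.2970

0.30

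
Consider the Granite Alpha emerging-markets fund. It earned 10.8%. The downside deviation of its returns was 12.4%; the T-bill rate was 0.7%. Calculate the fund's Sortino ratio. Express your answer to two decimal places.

0.81

Sortino = (Rp − Rf) / σd = (10.8% − 0.7%) / 12.4% = 10.10% / 12.4% = 0.8145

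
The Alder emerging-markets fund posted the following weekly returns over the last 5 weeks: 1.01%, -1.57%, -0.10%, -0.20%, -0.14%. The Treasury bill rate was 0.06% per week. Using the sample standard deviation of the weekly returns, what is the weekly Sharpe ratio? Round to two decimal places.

r̄ = (1.01 − 1.57 − 0.1 − 0.2 − 0.14) / 5 = -1.000 / 5 = -0.2000%
Σ(r − r̄)² = (1.01 − (-0.2000))² + (-1.57 − (-0.2000))² + … = 3.3546
sample σ = √(3.3546 / 4) = √0.8387 = 0.9158%
Sharpe = (r̄ − rf) / σ = (-0.2000 − 0.06) / 0.9158 = -0.2600 / 0.9158 = -0.2839

-0.28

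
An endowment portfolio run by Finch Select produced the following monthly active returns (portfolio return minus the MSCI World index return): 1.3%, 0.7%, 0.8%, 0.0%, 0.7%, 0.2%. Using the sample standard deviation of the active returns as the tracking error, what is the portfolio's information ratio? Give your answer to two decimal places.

1.33

r̄ = (1.3 + 0.7 + 0.8 + 0 + 0.7 + 0.2) / 6 = 0.6167%
Sample σ = √[Σ(r − r̄)² / 5] = √[1.0683 / 5] = √0.2137 = 0.4623%
IR = r̄ / tracking error = 0.6167 / 0.4623 = 1.3340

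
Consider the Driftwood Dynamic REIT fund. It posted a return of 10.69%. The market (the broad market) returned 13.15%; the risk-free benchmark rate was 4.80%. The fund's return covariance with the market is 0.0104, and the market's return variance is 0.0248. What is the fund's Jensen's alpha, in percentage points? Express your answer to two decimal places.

β = Cov / Var = 0.0104 / 0.0248 = 0.4194
E[R] = Rf + β(Rm − Rf) = 4.80% + 0.4194 × (13.15% − 4.80%) = 8.3020%
α = Rp − E[R] = 10.69% − 8.3020% = 2.3880

2.39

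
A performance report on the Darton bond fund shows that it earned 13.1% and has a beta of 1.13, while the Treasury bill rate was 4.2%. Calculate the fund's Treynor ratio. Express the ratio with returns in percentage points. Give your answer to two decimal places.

Treynor = (Rp − Rf) / β = (13.1% − 4.2%) / 1.13 = 8.90 / 1.13 = 7.8761

7.88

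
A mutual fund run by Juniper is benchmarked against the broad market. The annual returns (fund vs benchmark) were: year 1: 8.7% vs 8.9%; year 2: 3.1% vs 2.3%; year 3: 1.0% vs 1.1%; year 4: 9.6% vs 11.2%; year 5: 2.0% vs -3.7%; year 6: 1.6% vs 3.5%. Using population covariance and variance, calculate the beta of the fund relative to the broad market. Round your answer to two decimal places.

0.62

r̄p = 4.3333%,  r̄m = 3.8833%
Cov = Σ(rp − r̄p)(rm − r̄m) / 6 = 15.0689
Var(rm) = Σ(rm − r̄m)² / 6 = 24.4347
β = Cov / Var = 15.0689 / 24.4347 = 0.6167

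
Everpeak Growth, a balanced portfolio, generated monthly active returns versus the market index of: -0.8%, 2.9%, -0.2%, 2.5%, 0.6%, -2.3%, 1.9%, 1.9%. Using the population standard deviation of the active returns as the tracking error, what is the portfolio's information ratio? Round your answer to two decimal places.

0.48

r̄ = (-0.8 + 2.9 − 0.2 + 2.5 + 0.6 − 2.3 + 1.9 + 1.9) / 8 = 6.50 / 8 = 0.8125%
Σ(r − r̄)² = (-0.8 − 0.8125)² + (2.9 − 0.8125)² + (-0.2 − 0.8125)² + … = 22.9288
σ = √[22.9288 / 8] = 1.6930%
IR = r̄ / tracking error = 0.8125 / 1.6930 = 0.4799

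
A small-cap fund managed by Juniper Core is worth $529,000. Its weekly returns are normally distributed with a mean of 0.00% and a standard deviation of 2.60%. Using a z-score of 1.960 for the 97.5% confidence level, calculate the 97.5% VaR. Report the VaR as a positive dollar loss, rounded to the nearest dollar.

Return at the 97.5% tail: μ − z·σ = 0.00% − 1.960 × 2.60% = 0 − 5.0960 = -5.0960%
VaR = −(-5.0960%) × $529,000 = 5.0960% × $529,000 = $26,958

$26,958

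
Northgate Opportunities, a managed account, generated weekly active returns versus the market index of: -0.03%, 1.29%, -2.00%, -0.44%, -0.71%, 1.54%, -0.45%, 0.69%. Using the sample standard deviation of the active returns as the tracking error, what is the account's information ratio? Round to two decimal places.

-0.01

Mean return μ = -0.110 / 8 = -0.0138%
Sample std dev = √[9.4114 / 7] = 1.1595%
IR = μ / tracking error = -0.0138 / 1.1595 = -0.0119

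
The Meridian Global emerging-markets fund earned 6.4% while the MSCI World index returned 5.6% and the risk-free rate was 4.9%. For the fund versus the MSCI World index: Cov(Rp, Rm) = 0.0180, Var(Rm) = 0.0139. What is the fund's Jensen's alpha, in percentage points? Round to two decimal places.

0.59

β = Cov / Var = 0.0180 / 0.0139 = 1.2950
E[R] = Rf + β(Rm − Rf) = 4.9% + 1.2950 × (5.6% − 4.9%) = 5.8065%
α = Rp − E[R] = 6.4% − 5.8065% = 0.5935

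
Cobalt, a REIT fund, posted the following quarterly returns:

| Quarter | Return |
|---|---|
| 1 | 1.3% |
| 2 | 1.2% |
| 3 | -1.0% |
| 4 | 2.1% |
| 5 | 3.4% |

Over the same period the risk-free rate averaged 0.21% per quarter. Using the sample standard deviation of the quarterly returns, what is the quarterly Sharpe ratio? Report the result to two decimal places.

0.74

Mean return μ = 7.00 / 5 = 1.4000%
Σ(r − μ)² = (1.3 − 1.4000)² + (1.2 − 1.4000)² + (-1 − 1.4000)² + … = 10.3000
sample σ = √(10.3000 / 4) = √2.5750 = 1.6047%
Sharpe = (μ − rf) / σ = (1.4000 − 0.21) / 1.6047 = 1.1900 / 1.6047 = 0.7416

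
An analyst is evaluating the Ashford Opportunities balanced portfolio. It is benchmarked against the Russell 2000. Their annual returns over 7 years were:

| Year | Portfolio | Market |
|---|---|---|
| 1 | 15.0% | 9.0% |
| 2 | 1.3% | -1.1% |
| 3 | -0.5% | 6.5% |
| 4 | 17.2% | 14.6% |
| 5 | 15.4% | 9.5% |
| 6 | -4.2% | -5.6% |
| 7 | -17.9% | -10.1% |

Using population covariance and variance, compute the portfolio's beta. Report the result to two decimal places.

r̄p = 3.7571%,  r̄m = 3.2571%
Cov = Σ(rp − r̄p)(rm − r̄m) / 7 = 92.3410
Var(rm) = Σ(rm − r̄m)² / 7 = 69.5682
β = Cov / Var = 92.3410 / 69.5682 = 1.3273

1.33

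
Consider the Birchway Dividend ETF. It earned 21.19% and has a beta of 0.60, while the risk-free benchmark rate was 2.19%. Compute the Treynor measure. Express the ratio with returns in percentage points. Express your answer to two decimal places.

Treynor = (Rp − Rf) / β = (21.19% − 2.19%) / 0.60 = 19.00 / 0.60 = 31.6667

31.67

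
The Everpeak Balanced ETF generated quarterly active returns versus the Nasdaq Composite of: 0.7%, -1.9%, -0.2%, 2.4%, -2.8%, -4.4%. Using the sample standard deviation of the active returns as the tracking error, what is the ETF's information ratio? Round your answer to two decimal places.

r̄ = (0.7 − 1.9 − 0.2 + 2.4 − 2.8 − 4.4) / 6 = -6.20 / 6 = -1.0333%
Sample σ = √[Σ(r − r̄)² / 5] = √[30.6933 / 5] = √6.1387 = 2.4776%
IR = r̄ / tracking error = -1.0333 / 2.4776 = -0.4171

-0.42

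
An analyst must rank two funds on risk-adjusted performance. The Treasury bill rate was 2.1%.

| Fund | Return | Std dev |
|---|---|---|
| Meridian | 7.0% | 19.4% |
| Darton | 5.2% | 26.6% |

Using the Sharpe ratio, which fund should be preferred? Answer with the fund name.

Meridian: Sharpe ratio = (7.0% − 2.1%) / 19.4% = 0.253
Darton: Sharpe ratio = (5.2% − 2.1%) / 26.6% = 0.117
Highest: Meridian (0.253).

Meridian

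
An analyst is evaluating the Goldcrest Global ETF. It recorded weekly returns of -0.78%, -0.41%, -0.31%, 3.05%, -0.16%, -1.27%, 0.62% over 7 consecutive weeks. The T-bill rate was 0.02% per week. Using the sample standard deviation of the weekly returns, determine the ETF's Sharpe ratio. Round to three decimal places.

r̄ = (-0.78 − 0.41 − 0.31 + 3.05 − 0.16 − 1.27 + 0.62) / 7 = 0.740 / 7 = 0.1057%
Σ(r − r̄)² = 12.1198; sample σ = √(12.1198/6) = 1.4213%
Sharpe = (r̄ − rf) / σ = (0.1057 − 0.02) / 1.4213 = 0.0857 / 1.4213 = 0.0603

0.060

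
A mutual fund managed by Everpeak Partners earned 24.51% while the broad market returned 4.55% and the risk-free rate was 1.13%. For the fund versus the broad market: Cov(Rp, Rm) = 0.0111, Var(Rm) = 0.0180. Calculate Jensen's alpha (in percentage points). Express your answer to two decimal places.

β = Cov / Var = 0.0111 / 0.0180 = 0.6167
E[R] = Rf + β(Rm − Rf) = 1.13% + 0.6167 × (4.55% − 1.13%) = 3.2391%
α = Rp − E[R] = 24.51% − 3.2391% = 21.2709

21.27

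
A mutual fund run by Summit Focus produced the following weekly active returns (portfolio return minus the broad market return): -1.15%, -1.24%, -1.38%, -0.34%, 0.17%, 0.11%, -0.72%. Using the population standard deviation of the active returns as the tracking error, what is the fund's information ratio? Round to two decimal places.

-1.09

r̄ = (-1.15 − 1.24 − 1.38 − 0.34 + 0.17 + 0.11 − 0.72) / 7 = -0.6500%
Population std dev = √[2.4820 / 7] = 0.5955%
IR = r̄ / tracking error = -0.6500 / 0.5955 = -1.0915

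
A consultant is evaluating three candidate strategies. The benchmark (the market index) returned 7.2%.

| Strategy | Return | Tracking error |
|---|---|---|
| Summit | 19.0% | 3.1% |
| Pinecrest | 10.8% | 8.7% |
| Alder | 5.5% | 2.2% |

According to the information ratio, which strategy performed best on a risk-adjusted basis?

Summit

Summit: IR = (19.0% − 7.2%) / 3.1% = 3.806
Pinecrest: IR = (10.8% − 7.2%) / 8.7% = 0.414
Alder: IR = (5.5% − 7.2%) / 2.2% = -0.773
Highest: Summit (3.806).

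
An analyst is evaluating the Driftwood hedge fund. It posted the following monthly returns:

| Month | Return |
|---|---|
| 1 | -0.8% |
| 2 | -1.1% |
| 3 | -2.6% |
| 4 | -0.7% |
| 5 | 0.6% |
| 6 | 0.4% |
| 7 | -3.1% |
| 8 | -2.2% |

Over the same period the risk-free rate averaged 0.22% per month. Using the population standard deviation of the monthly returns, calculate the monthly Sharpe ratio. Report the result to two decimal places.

Mean return μ = -9.50 / 8 = -1.1875%
Population σ = √[Σ(r − μ)² / 8] = √[12.7888 / 8] = √1.5986 = 1.2644%
Sharpe = (μ − rf) / σ = (-1.1875 − 0.22) / 1.2644 = -1.4075 / 1.2644 = -1.1132

-1.11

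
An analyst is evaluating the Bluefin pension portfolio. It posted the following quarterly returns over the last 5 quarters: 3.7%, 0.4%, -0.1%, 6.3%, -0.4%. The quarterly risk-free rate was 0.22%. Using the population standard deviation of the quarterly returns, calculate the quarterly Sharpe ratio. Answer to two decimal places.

r̄ = (3.7 + 0.4 − 0.1 + 6.3 − 0.4) / 5 = 9.90 / 5 = 1.9800%
Σ(r − r̄)² = (3.7 − 1.9800)² + (0.4 − 1.9800)² + (-0.1 − 1.9800)² + … = 34.1080
σ = √[34.1080 / 5] = 2.6118%
Sharpe = (r̄ − rf) / σ = (1.9800 − 0.22) / 2.6118 = 1.7600 / 2.6118 = 0.6739

0.67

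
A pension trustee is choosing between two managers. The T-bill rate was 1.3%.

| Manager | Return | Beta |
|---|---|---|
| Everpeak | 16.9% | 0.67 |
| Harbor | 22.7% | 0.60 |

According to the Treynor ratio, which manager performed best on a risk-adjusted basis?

Harbor

Everpeak: Treynor = (16.9% − 1.3%) / 0.67 = 23.284
Harbor: Treynor = (22.7% − 1.3%) / 0.60 = 35.667
Highest: Harbor (35.667).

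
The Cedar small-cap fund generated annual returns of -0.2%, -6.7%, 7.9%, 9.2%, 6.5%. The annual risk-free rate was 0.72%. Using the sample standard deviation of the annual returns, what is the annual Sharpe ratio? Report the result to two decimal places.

0.39

μ = (-0.2 − 6.7 + 7.9 + 9.2 + 6.5) / 5 = 16.70 / 5 = 3.3400%
Sample σ = √[Σ(r − μ)² / 4] = √[178.4520 / 4] = √44.6130 = 6.6793%
Sharpe = (μ − rf) / σ = (3.3400 − 0.72) / 6.6793 = 2.6200 / 6.6793 = 0.3923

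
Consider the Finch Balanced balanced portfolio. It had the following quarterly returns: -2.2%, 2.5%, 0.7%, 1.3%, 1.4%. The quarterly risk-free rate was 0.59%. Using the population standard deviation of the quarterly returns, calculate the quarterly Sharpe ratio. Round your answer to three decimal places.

r̄ = (-2.2 + 2.5 + 0.7 + 1.3 + 1.4) / 5 = 3.70 / 5 = 0.7400%
Σ(r − r̄)² = 12.4920; population σ = √(12.4920/5) = 1.5806%
Sharpe = (r̄ − rf) / σ = (0.7400 − 0.59) / 1.5806 = 0.1500 / 1.5806 = 0.0949

0.095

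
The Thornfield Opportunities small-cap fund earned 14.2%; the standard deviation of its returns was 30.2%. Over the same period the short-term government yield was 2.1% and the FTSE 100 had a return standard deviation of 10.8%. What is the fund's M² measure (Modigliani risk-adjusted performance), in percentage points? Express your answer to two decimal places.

Sharpe = (Rp − Rf) / σp = (14.2% − 2.1%) / 30.2% = 0.4007
M² = Rf + Sharpe × σm = 2.1% + 0.4007 × 10.8% = 6.4276%

6.43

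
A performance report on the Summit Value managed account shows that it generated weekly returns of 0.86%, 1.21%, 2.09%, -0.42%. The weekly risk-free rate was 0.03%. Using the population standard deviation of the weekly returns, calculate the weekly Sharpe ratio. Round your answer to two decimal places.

r̄ = (0.86 + 1.21 + 2.09 − 0.42) / 4 = 3.740 / 4 = 0.9350%
Population std dev = √[3.2513 / 4] = 0.9016%
Sharpe = (r̄ − rf) / σ = (0.9350 − 0.03) / 0.9016 = 0.9050 / 0.9016 = 1.0038

1.00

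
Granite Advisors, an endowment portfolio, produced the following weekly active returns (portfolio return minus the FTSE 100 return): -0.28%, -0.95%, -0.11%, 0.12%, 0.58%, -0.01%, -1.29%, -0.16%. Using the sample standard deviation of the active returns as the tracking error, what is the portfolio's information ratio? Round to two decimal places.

-0.44

r̄ = (-0.28 − 0.95 − 0.11 + 0.12 + 0.58 − 0.01 − 1.29 − 0.16) / 8 = -2.100 / 8 = -0.2625%
Σ(r − r̄)² = 2.4824; sample σ = √(2.4824/7) = 0.5955%
IR = r̄ / tracking error = -0.2625 / 0.5955 = -0.4408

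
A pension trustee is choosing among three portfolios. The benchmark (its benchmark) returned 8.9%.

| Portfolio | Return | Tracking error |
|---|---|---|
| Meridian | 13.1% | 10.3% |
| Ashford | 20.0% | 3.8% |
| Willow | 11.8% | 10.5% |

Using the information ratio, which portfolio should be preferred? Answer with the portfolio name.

Ashford

Meridian: IR = (13.1% − 8.9%) / 10.3% = 0.408
Ashford: IR = (20.0% − 8.9%) / 3.8% = 2.921
Willow: IR = (11.8% − 8.9%) / 10.5% = 0.276
Highest: Ashford (2.921).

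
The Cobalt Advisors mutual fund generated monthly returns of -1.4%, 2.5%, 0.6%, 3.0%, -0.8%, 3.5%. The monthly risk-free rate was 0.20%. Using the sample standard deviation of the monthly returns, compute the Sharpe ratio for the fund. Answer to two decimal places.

0.50

r̄ = (-1.4 + 2.5 + 0.6 + 3 − 0.8 + 3.5) / 6 = 7.40 / 6 = 1.2333%
Σ(r − r̄)² = 21.3333; sample σ = √(21.3333/5) = 2.0656%
Sharpe = (r̄ − rf) / σ = (1.2333 − 0.2) / 2.0656 = 1.0333 / 2.0656 = 0.5002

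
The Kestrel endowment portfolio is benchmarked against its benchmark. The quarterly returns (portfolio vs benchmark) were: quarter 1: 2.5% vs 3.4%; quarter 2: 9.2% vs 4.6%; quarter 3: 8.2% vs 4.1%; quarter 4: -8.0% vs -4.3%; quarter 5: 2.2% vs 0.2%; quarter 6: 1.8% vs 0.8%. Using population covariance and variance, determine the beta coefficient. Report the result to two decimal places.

1.75

r̄p = 2.6500%,  r̄m = 1.4667%
Cov = Σ(rp − r̄p)(rm − r̄m) / 6 = 16.2333
Var(rm) = Σ(rm − r̄m)² / 6 = 9.2989
β = Cov / Var = 16.2333 / 9.2989 = 1.7457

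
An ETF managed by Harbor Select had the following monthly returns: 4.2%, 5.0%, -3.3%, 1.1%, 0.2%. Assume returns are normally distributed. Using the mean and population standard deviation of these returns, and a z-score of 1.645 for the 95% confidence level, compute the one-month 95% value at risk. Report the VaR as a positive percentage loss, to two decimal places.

r̄ = (4.2 + 5 − 3.3 + 1.1 + 0.2) / 5 = 7.20 / 5 = 1.4400%
Population std dev = √[44.4120 / 5] = 2.9803%
VaR = −(r̄ − z·σ) = −(1.4400 − 1.645 × 2.9803) = −(-3.4626) = 3.4626%

3.46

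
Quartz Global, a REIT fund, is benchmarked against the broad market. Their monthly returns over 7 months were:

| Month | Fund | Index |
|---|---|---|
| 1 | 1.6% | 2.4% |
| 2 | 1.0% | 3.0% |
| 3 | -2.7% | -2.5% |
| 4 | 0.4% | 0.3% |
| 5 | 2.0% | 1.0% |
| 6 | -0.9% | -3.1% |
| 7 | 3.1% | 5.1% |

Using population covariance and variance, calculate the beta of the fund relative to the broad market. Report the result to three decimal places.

0.581

r̄p = 0.6429%,  r̄m = 0.8857%
Cov = Σ(rp − r̄p)(rm − r̄m) / 7 = 4.3320
Var(rm) = Σ(rm − r̄m)² / 7 = 7.4612
β = Cov / Var = 4.3320 / 7.4612 = 0.5806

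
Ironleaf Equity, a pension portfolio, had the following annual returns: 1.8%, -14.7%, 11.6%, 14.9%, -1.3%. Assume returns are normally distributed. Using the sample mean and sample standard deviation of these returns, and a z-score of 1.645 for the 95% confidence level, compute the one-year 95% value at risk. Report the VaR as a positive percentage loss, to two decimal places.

Mean return r̄ = 12.30 / 5 = 2.4600%
Σ(r − r̄)² = 547.3320; sample σ = √(547.3320/4) = 11.6976%
VaR = −(r̄ − z·σ) = −(2.4600 − 1.645 × 11.6976) = −(-16.7826) = 16.7826%

16.78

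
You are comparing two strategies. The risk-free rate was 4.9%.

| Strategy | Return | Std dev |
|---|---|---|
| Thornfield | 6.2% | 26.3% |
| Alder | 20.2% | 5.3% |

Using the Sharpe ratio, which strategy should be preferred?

Thornfield: Sharpe ratio = (6.2% − 4.9%) / 26.3% = 0.049
Alder: Sharpe ratio = (20.2% − 4.9%) / 5.3% = 2.887
Highest: Alder (2.887).

Alder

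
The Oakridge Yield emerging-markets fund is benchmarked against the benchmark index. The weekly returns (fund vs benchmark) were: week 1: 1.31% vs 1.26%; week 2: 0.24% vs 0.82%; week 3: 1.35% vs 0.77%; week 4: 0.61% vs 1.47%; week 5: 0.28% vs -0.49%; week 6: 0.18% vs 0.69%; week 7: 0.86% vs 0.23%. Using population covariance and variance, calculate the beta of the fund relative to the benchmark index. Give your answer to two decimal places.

r̄p = 0.6900%,  r̄m = 0.6786%
Cov = Σ(rp − r̄p)(rm − r̄m) / 7 = 0.0987
Var(rm) = Σ(rm − r̄m)² / 7 = 0.3657
β = Cov / Var = 0.0987 / 0.3657 = 0.2699

0.27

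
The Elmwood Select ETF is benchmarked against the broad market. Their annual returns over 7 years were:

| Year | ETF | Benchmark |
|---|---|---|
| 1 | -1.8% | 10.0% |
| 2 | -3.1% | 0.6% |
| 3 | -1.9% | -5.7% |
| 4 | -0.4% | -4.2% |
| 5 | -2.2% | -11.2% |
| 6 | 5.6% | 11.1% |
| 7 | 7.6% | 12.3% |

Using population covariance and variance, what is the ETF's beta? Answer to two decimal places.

0.32

r̄p = 0.5429%,  r̄m = 1.8429%
Cov = Σ(rp − r̄p)(rm − r̄m) / 7 = 23.7039
Var(rm) = Σ(rm − r̄m)² / 7 = 75.2367
β = Cov / Var = 23.7039 / 75.2367 = 0.3151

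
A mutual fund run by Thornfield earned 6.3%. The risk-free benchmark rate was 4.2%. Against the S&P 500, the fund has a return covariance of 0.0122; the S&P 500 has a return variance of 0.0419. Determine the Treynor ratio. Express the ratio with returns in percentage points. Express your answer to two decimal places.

7.21

β = Cov / Var = 0.0122 / 0.0419 = 0.2912
Treynor = (Rp − Rf) / β = (6.3% − 4.2%) / 0.2912 = 2.10 / 0.2912 = 7.2115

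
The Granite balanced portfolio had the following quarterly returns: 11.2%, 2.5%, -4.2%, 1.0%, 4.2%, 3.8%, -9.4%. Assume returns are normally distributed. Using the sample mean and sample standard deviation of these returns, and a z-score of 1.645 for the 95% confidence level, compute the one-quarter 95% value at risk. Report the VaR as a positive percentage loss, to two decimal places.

9.51

Mean return r̄ = 9.10 / 7 = 1.3000%
Sample σ = √[Σ(r − r̄)² / 6] = √[258.9400 / 6] = √43.1567 = 6.5694%
VaR = −(r̄ − z·σ) = −(1.3000 − 1.645 × 6.5694) = −(-9.5067) = 9.5067%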